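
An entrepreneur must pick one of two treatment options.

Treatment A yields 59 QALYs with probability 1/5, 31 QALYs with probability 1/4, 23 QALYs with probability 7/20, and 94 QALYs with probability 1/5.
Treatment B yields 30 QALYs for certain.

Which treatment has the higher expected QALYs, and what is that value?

Treatment A (46.4 QALYs)

Treatment A = 1/5 × 59 + 1/4 × 31 + 7/20 × 23 + 1/5 × 94 = 11.8 + 7.75 + 8.05 + 18.8 = 46.4
Treatment B: 30 (certain)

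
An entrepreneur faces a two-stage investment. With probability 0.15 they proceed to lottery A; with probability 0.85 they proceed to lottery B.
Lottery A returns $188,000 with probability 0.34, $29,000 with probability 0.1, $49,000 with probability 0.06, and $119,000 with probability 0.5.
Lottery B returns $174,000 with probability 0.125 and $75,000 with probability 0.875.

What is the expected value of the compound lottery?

EV(A) = 0.34 × 188000 + 0.1 × 29000 + 0.06 × 49000 + 0.5 × 119000 = 63920 + 2900 + 2940 + 59500 = 129260
EV(B) = 0.125 × 174000 + 0.875 × 75000 = 21750 + 65625 = 87375
Overall = 0.15 × 129260 + 0.85 × 87375 = 19389 + 74268.75 = 93657.75

$93,657.75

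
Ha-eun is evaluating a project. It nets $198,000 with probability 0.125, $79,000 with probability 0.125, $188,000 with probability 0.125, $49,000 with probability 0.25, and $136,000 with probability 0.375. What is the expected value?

$121,375

EV = 0.125 × 198000 + 0.125 × 79000 + 0.125 × 188000 + 0.25 × 49000 + 0.375 × 136000 = 24750 + 9875 + 23500 + 12250 + 51000 = 121375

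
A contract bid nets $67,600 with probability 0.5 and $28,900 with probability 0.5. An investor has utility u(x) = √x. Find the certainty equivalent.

$46,225

E[u] = 0.5·√67600 + 0.5·√28900 = 0.5·260 + 0.5·170 = 215
CE = (215)² = 46225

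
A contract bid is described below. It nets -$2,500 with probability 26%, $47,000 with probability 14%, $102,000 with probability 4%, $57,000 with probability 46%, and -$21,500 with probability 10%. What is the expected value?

EV = 0.26 × (-2500) + 0.14 × 47000 + 0.04 × 102000 + 0.46 × 57000 + 0.1 × (-21500) = -650 + 6580 + 4080 + 26220 − 2150 = 34080

$34,080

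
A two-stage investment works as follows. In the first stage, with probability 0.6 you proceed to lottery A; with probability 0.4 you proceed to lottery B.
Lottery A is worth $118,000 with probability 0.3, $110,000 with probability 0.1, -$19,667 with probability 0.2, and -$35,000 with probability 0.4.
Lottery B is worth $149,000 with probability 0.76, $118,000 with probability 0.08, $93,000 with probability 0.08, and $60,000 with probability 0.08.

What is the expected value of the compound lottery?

$71,047.96

EV(A) = 0.3 × 118000 + 0.1 × 110000 + 0.2 × (-19667) + 0.4 × (-35000) = 35400 + 11000 − 3933.4 − 14000 = 28466.6
EV(B) = 0.76 × 149000 + 0.08 × 118000 + 0.08 × 93000 + 0.08 × 60000 = 113240 + 9440 + 7440 + 4800 = 134920
Overall = 0.6 × 28466.6 + 0.4 × 134920 = 17079.96 + 53968 = 71047.96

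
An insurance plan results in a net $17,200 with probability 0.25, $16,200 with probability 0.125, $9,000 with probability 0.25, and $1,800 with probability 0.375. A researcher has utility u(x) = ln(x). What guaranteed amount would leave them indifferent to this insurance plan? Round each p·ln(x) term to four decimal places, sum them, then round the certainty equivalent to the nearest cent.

E[u] = 0.25·ln(17200) + 0.125·ln(16200) + 0.25·ln(9000) + 0.375·ln(1800) = 2.4382 + 1.2116 + 2.2762 + 2.8108 = 8.7368
CE = e^8.7368 ≈ 6227.93

$6,227.93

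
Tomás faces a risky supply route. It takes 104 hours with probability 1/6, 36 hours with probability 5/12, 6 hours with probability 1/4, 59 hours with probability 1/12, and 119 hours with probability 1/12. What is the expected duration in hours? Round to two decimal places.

EV = 1/6 × 104 + 5/12 × 36 + 1/4 × 6 + 1/12 × 59 + 1/12 × 119 = 17.3333 + 15 + 1.5 + 4.9167 + 9.9167 = 48.6667

48.67 hours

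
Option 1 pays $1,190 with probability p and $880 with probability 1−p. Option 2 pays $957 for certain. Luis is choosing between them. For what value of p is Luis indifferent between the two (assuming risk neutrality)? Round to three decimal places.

p = 0.248

p·1190 + (1−p)·880 = 957
310p + 880 = 957
p = (957 − 880) / 310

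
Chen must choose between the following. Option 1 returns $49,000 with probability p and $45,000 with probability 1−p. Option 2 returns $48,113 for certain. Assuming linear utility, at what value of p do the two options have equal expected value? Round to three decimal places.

p·49000 + (1−p)·45000 = 48113
4000p + 45000 = 48113
p = (48113 − 45000) / 4000

p = 0.778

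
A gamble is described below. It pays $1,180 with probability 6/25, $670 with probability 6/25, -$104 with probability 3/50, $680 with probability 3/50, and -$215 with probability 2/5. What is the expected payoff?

$392.56

EV = 6/25 × 1180 + 6/25 × 670 + 3/50 × (-104) + 3/50 × 680 + 2/5 × (-215) = 283.2 + 160.8 − 6.24 + 40.8 − 86 = 392.56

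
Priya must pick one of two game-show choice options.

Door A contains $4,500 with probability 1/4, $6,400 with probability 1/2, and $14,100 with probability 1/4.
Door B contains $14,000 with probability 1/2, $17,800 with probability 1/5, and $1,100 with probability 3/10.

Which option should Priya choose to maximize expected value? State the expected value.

Door B ($10,890)

Door A = 1/4 × 4500 + 1/2 × 6400 + 1/4 × 14100 = 1125 + 3200 + 3525 = 7850
Door B = 1/2 × 14000 + 1/5 × 17800 + 3/10 × 1100 = 7000 + 3560 + 330 = 10890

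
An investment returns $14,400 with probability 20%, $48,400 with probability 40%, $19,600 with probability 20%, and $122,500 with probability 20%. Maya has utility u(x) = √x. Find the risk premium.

$6,560

E[u] = 0.2·√14400 + 0.4·√48400 + 0.2·√19600 + 0.2·√122500 = 0.2·120 + 0.4·220 + 0.2·140 + 0.2·350 = 210
CE = (210)² = 44100
Risk premium = EV − CE = 50660 − 44100 = 6560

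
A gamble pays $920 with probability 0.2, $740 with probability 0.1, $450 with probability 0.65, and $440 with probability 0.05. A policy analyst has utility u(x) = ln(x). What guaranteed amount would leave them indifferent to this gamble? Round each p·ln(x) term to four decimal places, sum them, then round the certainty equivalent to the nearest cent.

$545.06

E[u] = 0.2·ln(920) + 0.1·ln(740) + 0.65·ln(450) + 0.05·ln(440) = 1.3649 + 0.6607 + 3.9710 + 0.3043 = 6.3009
CE = e^6.3009 ≈ 545.06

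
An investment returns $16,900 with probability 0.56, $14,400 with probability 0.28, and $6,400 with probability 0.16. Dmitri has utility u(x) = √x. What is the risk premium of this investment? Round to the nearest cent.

$311.36

E[u] = 0.56·√16900 + 0.28·√14400 + 0.16·√6400 = 0.56·130 + 0.28·120 + 0.16·80 = 119.2
CE = (119.2)² = 14208.64
Risk premium = EV − CE = 14520 − 14208.64 = 311.36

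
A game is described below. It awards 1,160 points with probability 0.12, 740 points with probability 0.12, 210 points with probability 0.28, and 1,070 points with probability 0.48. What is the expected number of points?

EV = 0.12 × 1160 + 0.12 × 740 + 0.28 × 210 + 0.48 × 1070 = 139.2 + 88.8 + 58.8 + 513.6 = 800.4

800.4 points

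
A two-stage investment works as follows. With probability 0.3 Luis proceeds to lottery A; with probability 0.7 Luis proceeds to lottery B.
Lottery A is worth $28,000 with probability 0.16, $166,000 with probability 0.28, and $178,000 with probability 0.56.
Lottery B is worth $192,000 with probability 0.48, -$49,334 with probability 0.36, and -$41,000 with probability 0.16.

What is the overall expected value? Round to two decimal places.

$92,679.83

EV(A) = 0.16 × 28000 + 0.28 × 166000 + 0.56 × 178000 = 4480 + 46480 + 99680 = 150640
EV(B) = 0.48 × 192000 + 0.36 × (-49334) + 0.16 × (-41000) = 92160 − 17760.24 − 6560 = 67839.76
Overall = 0.3 × 150640 + 0.7 × 67839.76 = 45192 + 47487.832 = 92679.832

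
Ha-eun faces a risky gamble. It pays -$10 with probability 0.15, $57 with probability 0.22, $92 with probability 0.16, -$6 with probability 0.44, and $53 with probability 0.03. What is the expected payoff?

$24.71

EV = 0.15 × (-10) + 0.22 × 57 + 0.16 × 92 + 0.44 × (-6) + 0.03 × 53 = -1.5 + 12.54 + 14.72 − 2.64 + 1.59 = 24.71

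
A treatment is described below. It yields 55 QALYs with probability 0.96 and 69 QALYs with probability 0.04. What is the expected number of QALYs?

EV = 0.96 × 55 + 0.04 × 69 = 52.8 + 2.76 = 55.56

55.56 QALYs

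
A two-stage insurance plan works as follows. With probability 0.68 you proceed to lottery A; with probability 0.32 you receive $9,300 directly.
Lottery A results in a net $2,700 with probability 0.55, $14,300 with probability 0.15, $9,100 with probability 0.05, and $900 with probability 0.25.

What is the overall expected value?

$5,906.80

EV(A) = 0.55 × 2700 + 0.15 × 14300 + 0.05 × 9100 + 0.25 × 900 = 1485 + 2145 + 455 + 225 = 4310
Branch B: 9300 (certain)
Overall = 0.68 × 4310 + 0.32 × 9300 = 2930.8 + 2976 = 5906.8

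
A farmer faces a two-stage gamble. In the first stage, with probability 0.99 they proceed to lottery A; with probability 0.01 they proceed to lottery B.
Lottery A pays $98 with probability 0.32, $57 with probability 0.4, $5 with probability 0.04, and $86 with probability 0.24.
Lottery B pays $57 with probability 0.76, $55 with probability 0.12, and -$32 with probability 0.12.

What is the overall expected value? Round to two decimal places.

EV(A) = 0.32 × 98 + 0.4 × 57 + 0.04 × 5 + 0.24 × 86 = 31.36 + 22.8 + 0.2 + 20.64 = 75
EV(B) = 0.76 × 57 + 0.12 × 55 + 0.12 × (-32) = 43.32 + 6.6 − 3.84 = 46.08
Overall = 0.99 × 75 + 0.01 × 46.08 = 74.25 + 0.4608 = 74.7108

$74.71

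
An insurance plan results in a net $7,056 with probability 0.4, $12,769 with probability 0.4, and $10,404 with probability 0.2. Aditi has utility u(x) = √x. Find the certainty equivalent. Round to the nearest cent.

$9,840.64

E[u] = 0.4·√7056 + 0.4·√12769 + 0.2·√10404 = 0.4·84 + 0.4·113 + 0.2·102 = 99.2
CE = (99.2)² = 9840.64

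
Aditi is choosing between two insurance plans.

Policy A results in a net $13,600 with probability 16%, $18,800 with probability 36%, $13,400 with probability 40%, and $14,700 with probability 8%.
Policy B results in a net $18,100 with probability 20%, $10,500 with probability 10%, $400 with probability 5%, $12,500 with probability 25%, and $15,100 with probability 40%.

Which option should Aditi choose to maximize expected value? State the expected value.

Policy A ($15,480)

Policy A = 0.16 × 13600 + 0.36 × 18800 + 0.4 × 13400 + 0.08 × 14700 = 2176 + 6768 + 5360 + 1176 = 15480
Policy B = 0.2 × 18100 + 0.1 × 10500 + 0.05 × 400 + 0.25 × 12500 + 0.4 × 15100 = 3620 + 1050 + 20 + 3125 + 6040 = 13855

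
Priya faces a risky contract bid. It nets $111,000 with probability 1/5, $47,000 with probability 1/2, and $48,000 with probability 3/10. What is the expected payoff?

$60,100

EV = 1/5 × 111000 + 1/2 × 47000 + 3/10 × 48000 = 22200 + 23500 + 14400 = 60100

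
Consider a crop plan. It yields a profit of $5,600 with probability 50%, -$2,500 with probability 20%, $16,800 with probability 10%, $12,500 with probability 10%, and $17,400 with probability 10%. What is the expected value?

EV = 0.5 × 5600 + 0.2 × (-2500) + 0.1 × 16800 + 0.1 × 12500 + 0.1 × 17400 = 2800 − 500 + 1680 + 1250 + 1740 = 6970

$6,970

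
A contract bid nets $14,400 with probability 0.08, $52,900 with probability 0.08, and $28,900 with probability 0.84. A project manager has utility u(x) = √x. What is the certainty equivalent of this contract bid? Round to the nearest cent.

E[u] = 0.08·√14400 + 0.08·√52900 + 0.84·√28900 = 0.08·120 + 0.08·230 + 0.84·170 = 170.8
CE = (170.8)² = 29172.64

$29,172.64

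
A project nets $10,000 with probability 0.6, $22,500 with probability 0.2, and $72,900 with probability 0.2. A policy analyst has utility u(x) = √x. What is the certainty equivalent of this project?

E[u] = 0.6·√10000 + 0.2·√22500 + 0.2·√72900 = 0.6·100 + 0.2·150 + 0.2·270 = 144
CE = (144)² = 20736

$20,736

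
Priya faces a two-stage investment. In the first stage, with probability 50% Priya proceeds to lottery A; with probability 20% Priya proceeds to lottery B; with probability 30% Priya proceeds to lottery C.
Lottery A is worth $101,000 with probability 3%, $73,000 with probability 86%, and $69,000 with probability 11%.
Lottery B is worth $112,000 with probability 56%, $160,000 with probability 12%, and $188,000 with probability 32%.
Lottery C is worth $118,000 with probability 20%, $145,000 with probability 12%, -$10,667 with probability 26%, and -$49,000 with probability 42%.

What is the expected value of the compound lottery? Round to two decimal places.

EV(A) = 0.03 × 101000 + 0.86 × 73000 + 0.11 × 69000 = 3030 + 62780 + 7590 = 73400
EV(B) = 0.56 × 112000 + 0.12 × 160000 + 0.32 × 188000 = 62720 + 19200 + 60160 = 142080
EV(C) = 0.2 × 118000 + 0.12 × 145000 + 0.26 × (-10667) + 0.42 × (-49000) = 23600 + 17400 − 2773.42 − 20580 = 17646.58
Overall = 0.5 × 73400 + 0.2 × 142080 + 0.3 × 17646.58 = 36700 + 28416 + 5293.974 = 70409.974

$70,409.97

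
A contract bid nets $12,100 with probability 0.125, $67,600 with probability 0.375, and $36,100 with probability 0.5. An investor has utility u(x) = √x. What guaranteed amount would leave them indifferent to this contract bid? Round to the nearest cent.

$42,539.06

E[u] = 0.125·√12100 + 0.375·√67600 + 0.5·√36100 = 0.125·110 + 0.375·260 + 0.5·190 = 206.25
CE = (206.25)² = 42539.0625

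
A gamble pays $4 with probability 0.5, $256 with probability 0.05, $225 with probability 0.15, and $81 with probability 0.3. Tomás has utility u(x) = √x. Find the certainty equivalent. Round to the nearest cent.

$45.56

E[u] = 0.5·√4 + 0.05·√256 + 0.15·√225 + 0.3·√81 = 0.5·2 + 0.05·16 + 0.15·15 + 0.3·9 = 6.75
CE = (6.75)² = 45.5625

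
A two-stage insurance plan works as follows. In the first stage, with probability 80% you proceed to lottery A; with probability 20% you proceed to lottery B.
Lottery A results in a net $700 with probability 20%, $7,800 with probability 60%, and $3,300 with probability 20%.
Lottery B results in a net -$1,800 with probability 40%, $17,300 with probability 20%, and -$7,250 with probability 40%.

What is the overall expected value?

$4,352

EV(A) = 0.2 × 700 + 0.6 × 7800 + 0.2 × 3300 = 140 + 4680 + 660 = 5480
EV(B) = 0.4 × (-1800) + 0.2 × 17300 + 0.4 × (-7250) = -720 + 3460 − 2900 = -160
Overall = 0.8 × 5480 + 0.2 × (-160) = 4384 − 32 = 4352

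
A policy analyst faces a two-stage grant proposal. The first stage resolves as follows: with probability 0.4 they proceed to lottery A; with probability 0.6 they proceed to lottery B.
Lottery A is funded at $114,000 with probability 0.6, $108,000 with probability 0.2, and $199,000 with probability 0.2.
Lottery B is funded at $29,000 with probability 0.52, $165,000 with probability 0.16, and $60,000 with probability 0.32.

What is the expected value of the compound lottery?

$88,328

EV(A) = 0.6 × 114000 + 0.2 × 108000 + 0.2 × 199000 = 68400 + 21600 + 39800 = 129800
EV(B) = 0.52 × 29000 + 0.16 × 165000 + 0.32 × 60000 = 15080 + 26400 + 19200 = 60680
Overall = 0.4 × 129800 + 0.6 × 60680 = 51920 + 36408 = 88328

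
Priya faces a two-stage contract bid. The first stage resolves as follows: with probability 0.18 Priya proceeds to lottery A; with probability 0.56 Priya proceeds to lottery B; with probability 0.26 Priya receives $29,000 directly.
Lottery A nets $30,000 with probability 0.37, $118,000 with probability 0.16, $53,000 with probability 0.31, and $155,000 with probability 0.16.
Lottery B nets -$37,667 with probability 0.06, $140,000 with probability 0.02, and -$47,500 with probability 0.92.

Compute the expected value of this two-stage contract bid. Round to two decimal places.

EV(A) = 0.37 × 30000 + 0.16 × 118000 + 0.31 × 53000 + 0.16 × 155000 = 11100 + 18880 + 16430 + 24800 = 71210
EV(B) = 0.06 × (-37667) + 0.02 × 140000 + 0.92 × (-47500) = -2260.02 + 2800 − 43700 = -43160.02
Branch C: 29000 (certain)
Overall = 0.18 × 71210 + 0.56 × (-43160.02) + 0.26 × 29000 = 12817.8 − 24169.6112 + 7540 = -3811.8112

-$3,811.81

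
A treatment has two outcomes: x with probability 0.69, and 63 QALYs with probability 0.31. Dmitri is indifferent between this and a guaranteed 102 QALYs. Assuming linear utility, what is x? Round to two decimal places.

0.69·x + 0.31·63 = 102
0.69·x = 102 − 19.53 = 82.47
x = 82.47 / 0.69 = 119.5217

x = 119.52 QALYs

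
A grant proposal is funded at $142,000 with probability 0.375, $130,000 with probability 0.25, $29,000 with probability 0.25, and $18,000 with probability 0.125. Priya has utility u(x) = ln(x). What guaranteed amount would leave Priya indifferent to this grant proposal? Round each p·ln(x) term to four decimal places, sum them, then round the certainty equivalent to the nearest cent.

$72,128.17

E[u] = 0.375·ln(142000) + 0.25·ln(130000) + 0.25·ln(29000) + 0.125·ln(18000) = 4.4488 + 2.9438 + 2.5688 + 1.2248 = 11.1862
CE = e^11.1862 ≈ 72128.17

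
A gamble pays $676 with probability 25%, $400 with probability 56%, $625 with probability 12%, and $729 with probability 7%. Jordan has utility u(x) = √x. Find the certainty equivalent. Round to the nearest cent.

E[u] = 0.25·√676 + 0.56·√400 + 0.12·√625 + 0.07·√729 = 0.25·26 + 0.56·20 + 0.12·25 + 0.07·27 = 22.59
CE = (22.59)² = 510.3081

$510.31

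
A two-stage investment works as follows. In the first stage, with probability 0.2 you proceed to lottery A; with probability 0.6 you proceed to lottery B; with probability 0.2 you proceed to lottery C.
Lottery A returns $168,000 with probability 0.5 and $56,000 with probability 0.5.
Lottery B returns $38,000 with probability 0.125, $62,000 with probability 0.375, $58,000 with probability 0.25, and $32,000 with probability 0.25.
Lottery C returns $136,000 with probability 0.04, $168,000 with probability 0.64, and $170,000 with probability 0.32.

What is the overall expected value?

$86,172

EV(A) = 0.5 × 168000 + 0.5 × 56000 = 84000 + 28000 = 112000
EV(B) = 0.125 × 38000 + 0.375 × 62000 + 0.25 × 58000 + 0.25 × 32000 = 4750 + 23250 + 14500 + 8000 = 50500
EV(C) = 0.04 × 136000 + 0.64 × 168000 + 0.32 × 170000 = 5440 + 107520 + 54400 = 167360
Overall = 0.2 × 112000 + 0.6 × 50500 + 0.2 × 167360 = 22400 + 30300 + 33472 = 86172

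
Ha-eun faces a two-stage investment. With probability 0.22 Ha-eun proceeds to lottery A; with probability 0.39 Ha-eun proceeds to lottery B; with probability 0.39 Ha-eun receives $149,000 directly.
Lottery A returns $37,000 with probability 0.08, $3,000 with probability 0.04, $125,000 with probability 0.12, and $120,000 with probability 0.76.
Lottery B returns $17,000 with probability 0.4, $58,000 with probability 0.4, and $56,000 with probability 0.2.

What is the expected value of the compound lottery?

EV(A) = 0.08 × 37000 + 0.04 × 3000 + 0.12 × 125000 + 0.76 × 120000 = 2960 + 120 + 15000 + 91200 = 109280
EV(B) = 0.4 × 17000 + 0.4 × 58000 + 0.2 × 56000 = 6800 + 23200 + 11200 = 41200
Branch C: 149000 (certain)
Overall = 0.22 × 109280 + 0.39 × 41200 + 0.39 × 149000 = 24041.6 + 16068 + 58110 = 98219.6

$98,219.60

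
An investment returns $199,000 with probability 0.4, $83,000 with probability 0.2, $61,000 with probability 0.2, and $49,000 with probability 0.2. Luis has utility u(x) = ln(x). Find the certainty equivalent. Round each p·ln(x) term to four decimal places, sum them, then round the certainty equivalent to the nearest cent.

E[u] = 0.4·ln(199000) + 0.2·ln(83000) + 0.2·ln(61000) + 0.2·ln(49000) = 4.8804 + 2.2653 + 2.2037 + 2.1599 = 11.5093
CE = e^11.5093 ≈ 99638.11

$99,638.11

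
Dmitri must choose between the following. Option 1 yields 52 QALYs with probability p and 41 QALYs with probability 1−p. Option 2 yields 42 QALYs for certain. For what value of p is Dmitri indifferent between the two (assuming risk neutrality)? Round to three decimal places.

p·52 + (1−p)·41 = 42
11p + 41 = 42
p = (42 − 41) / 11

p = 0.091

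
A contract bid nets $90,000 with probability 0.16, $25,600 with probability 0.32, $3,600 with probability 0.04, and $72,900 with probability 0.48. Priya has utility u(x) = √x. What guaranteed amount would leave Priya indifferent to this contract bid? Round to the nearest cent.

$53,453.44

E[u] = 0.16·√90000 + 0.32·√25600 + 0.04·√3600 + 0.48·√72900 = 0.16·300 + 0.32·160 + 0.04·60 + 0.48·270 = 231.2
CE = (231.2)² = 53453.44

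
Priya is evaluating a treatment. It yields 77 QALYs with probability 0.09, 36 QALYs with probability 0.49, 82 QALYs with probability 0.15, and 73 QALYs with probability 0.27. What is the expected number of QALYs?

EV = 0.09 × 77 + 0.49 × 36 + 0.15 × 82 + 0.27 × 73 = 6.93 + 17.64 + 12.3 + 19.71 = 56.58

56.58 QALYs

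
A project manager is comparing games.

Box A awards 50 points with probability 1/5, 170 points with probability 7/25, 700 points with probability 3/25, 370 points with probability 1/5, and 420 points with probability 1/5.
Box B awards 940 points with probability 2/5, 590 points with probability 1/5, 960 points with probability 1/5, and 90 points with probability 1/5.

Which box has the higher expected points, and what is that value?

Box A = 1/5 × 50 + 7/25 × 170 + 3/25 × 700 + 1/5 × 370 + 1/5 × 420 = 10 + 47.6 + 84 + 74 + 84 = 299.6
Box B = 2/5 × 940 + 1/5 × 590 + 1/5 × 960 + 1/5 × 90 = 376 + 118 + 192 + 18 = 704

Box B (704 points)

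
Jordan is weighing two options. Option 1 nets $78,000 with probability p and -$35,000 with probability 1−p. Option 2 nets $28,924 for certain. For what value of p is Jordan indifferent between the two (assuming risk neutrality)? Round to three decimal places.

p = 0.566

p·78000 + (1−p)·(-35000) = 28924
113000p − 35000 = 28924
p = (28924 + 35000) / 113000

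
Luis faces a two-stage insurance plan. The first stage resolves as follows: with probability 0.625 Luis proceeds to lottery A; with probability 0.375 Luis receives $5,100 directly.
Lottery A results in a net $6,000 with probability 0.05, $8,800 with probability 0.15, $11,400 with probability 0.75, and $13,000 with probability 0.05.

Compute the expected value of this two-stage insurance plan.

$8,675

EV(A) = 0.05 × 6000 + 0.15 × 8800 + 0.75 × 11400 + 0.05 × 13000 = 300 + 1320 + 8550 + 650 = 10820
Branch B: 5100 (certain)
Overall = 0.625 × 10820 + 0.375 × 5100 = 6762.5 + 1912.5 = 8675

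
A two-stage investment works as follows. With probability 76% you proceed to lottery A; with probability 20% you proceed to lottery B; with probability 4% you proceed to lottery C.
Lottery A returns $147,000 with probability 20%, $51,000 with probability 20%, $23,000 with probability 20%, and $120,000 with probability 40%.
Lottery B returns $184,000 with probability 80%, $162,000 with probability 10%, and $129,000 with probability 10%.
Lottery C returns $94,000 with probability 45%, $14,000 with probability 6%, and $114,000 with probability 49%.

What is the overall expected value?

EV(A) = 0.2 × 147000 + 0.2 × 51000 + 0.2 × 23000 + 0.4 × 120000 = 29400 + 10200 + 4600 + 48000 = 92200
EV(B) = 0.8 × 184000 + 0.1 × 162000 + 0.1 × 129000 = 147200 + 16200 + 12900 = 176300
EV(C) = 0.45 × 94000 + 0.06 × 14000 + 0.49 × 114000 = 42300 + 840 + 55860 = 99000
Overall = 0.76 × 92200 + 0.2 × 176300 + 0.04 × 99000 = 70072 + 35260 + 3960 = 109292

$109,292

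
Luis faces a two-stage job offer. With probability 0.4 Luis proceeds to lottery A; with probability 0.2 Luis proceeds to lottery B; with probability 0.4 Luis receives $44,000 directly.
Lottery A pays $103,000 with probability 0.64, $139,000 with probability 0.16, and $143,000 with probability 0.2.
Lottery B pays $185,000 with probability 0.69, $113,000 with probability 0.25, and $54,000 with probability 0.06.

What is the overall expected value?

$96,132

EV(A) = 0.64 × 103000 + 0.16 × 139000 + 0.2 × 143000 = 65920 + 22240 + 28600 = 116760
EV(B) = 0.69 × 185000 + 0.25 × 113000 + 0.06 × 54000 = 127650 + 28250 + 3240 = 159140
Branch C: 44000 (certain)
Overall = 0.4 × 116760 + 0.2 × 159140 + 0.4 × 44000 = 46704 + 31828 + 17600 = 96132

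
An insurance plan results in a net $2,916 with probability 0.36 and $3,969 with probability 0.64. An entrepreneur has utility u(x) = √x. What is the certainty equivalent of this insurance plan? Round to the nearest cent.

$3,571.26

E[u] = 0.36·√2916 + 0.64·√3969 = 0.36·54 + 0.64·63 = 59.76
CE = (59.76)² = 3571.2576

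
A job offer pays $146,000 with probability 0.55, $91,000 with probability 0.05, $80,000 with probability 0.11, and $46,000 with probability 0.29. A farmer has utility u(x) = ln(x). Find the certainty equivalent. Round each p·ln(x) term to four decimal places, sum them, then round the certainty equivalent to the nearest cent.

$95,473.12

E[u] = 0.55·ln(146000) + 0.05·ln(91000) + 0.11·ln(80000) + 0.29·ln(46000) = 6.5402 + 0.5709 + 1.2419 + 3.1136 = 11.4666
CE = e^11.4666 ≈ 95473.12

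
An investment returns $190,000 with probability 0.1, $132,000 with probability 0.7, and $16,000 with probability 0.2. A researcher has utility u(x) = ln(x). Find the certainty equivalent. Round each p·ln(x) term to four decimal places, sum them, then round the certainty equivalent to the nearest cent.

E[u] = 0.1·ln(190000) + 0.7·ln(132000) + 0.2·ln(16000) = 1.2155 + 8.2534 + 1.9361 = 11.4050
CE = e^11.4050 ≈ 89769.45

$89,769.45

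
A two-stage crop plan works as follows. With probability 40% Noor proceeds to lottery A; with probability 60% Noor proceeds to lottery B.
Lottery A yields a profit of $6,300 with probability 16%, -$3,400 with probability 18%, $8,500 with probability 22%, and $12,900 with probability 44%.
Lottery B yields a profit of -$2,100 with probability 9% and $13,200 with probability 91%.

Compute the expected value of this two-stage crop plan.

EV(A) = 0.16 × 6300 + 0.18 × (-3400) + 0.22 × 8500 + 0.44 × 12900 = 1008 − 612 + 1870 + 5676 = 7942
EV(B) = 0.09 × (-2100) + 0.91 × 13200 = -189 + 12012 = 11823
Overall = 0.4 × 7942 + 0.6 × 11823 = 3176.8 + 7093.8 = 10270.6

$10,270.60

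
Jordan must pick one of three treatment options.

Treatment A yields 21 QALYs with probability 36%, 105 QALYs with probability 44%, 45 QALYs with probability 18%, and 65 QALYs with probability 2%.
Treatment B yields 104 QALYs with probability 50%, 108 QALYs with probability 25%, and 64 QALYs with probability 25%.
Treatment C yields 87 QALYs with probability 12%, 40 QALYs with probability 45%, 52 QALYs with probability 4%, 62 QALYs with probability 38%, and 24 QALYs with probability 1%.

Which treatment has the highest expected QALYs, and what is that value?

Treatment A = 0.36 × 21 + 0.44 × 105 + 0.18 × 45 + 0.02 × 65 = 7.56 + 46.2 + 8.1 + 1.3 = 63.16
Treatment B = 0.5 × 104 + 0.25 × 108 + 0.25 × 64 = 52 + 27 + 16 = 95
Treatment C = 0.12 × 87 + 0.45 × 40 + 0.04 × 52 + 0.38 × 62 + 0.01 × 24 = 10.44 + 18 + 2.08 + 23.56 + 0.24 = 54.32

Treatment B (95 QALYs)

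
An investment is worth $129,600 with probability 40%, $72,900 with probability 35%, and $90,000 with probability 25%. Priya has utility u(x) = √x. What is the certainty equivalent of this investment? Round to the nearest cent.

$98,282.25

E[u] = 0.4·√129600 + 0.35·√72900 + 0.25·√90000 = 0.4·360 + 0.35·270 + 0.25·300 = 313.5
CE = (313.5)² = 98282.25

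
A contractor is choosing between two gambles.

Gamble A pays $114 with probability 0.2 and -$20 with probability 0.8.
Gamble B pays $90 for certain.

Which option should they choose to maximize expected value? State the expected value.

Gamble B ($90)

Gamble A = 0.2 × 114 + 0.8 × (-20) = 22.8 − 16 = 6.8
Gamble B: 90 (certain)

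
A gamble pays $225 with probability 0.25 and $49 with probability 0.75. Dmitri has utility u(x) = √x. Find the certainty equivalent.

$81

E[u] = 0.25·√225 + 0.75·√49 = 0.25·15 + 0.75·7 = 9
CE = (9)² = 81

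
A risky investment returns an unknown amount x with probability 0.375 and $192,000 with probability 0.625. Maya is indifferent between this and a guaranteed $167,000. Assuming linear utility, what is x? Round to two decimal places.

x = $125,333.33

0.375·x + 0.625·192000 = 167000
0.375·x = 167000 − 120000 = 47000
x = 47000 / 0.375 = 125333.3333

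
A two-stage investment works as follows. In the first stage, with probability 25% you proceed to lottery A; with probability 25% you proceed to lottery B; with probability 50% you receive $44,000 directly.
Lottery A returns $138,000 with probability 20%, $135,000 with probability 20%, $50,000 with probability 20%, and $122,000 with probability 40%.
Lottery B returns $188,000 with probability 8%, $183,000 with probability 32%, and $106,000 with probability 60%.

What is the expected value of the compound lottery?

$84,650

EV(A) = 0.2 × 138000 + 0.2 × 135000 + 0.2 × 50000 + 0.4 × 122000 = 27600 + 27000 + 10000 + 48800 = 113400
EV(B) = 0.08 × 188000 + 0.32 × 183000 + 0.6 × 106000 = 15040 + 58560 + 63600 = 137200
Branch C: 44000 (certain)
Overall = 0.25 × 113400 + 0.25 × 137200 + 0.5 × 44000 = 28350 + 34300 + 22000 = 84650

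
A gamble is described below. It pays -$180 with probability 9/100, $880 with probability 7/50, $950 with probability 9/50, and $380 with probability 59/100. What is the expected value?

EV = 9/100 × (-180) + 7/50 × 880 + 9/50 × 950 + 59/100 × 380 = -16.2 + 123.2 + 171 + 224.2 = 502.2

$502.20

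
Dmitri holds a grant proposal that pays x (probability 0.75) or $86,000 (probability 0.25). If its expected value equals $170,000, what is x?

0.75·x + 0.25·86000 = 170000
0.75·x = 170000 − 21500 = 148500
x = 148500 / 0.75 = 198000

x = $198,000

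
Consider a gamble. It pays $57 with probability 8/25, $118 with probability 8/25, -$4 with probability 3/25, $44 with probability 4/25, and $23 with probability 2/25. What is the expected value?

$64.40

EV = 8/25 × 57 + 8/25 × 118 + 3/25 × (-4) + 4/25 × 44 + 2/25 × 23 = 18.24 + 37.76 − 0.48 + 7.04 + 1.84 = 64.4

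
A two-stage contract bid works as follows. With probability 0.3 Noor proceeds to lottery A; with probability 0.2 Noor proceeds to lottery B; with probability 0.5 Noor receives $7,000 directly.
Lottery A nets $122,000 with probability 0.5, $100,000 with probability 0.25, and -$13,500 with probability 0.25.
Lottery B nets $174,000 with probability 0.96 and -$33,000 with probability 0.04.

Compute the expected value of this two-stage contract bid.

EV(A) = 0.5 × 122000 + 0.25 × 100000 + 0.25 × (-13500) = 61000 + 25000 − 3375 = 82625
EV(B) = 0.96 × 174000 + 0.04 × (-33000) = 167040 − 1320 = 165720
Branch C: 7000 (certain)
Overall = 0.3 × 82625 + 0.2 × 165720 + 0.5 × 7000 = 24787.5 + 33144 + 3500 = 61431.5

$61,431.50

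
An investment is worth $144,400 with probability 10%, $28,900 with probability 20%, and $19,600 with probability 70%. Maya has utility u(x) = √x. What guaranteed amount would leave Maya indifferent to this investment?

$28,900

E[u] = 0.1·√144400 + 0.2·√28900 + 0.7·√19600 = 0.1·380 + 0.2·170 + 0.7·140 = 170
CE = (170)² = 28900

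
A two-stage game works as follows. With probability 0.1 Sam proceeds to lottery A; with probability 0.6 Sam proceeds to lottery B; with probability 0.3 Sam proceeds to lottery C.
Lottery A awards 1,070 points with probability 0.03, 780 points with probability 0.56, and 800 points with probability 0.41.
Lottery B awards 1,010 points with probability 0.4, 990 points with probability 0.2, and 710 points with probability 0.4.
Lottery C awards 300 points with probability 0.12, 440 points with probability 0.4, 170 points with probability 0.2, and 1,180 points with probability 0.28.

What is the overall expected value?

EV(A) = 0.03 × 1070 + 0.56 × 780 + 0.41 × 800 = 32.1 + 436.8 + 328 = 796.9
EV(B) = 0.4 × 1010 + 0.2 × 990 + 0.4 × 710 = 404 + 198 + 284 = 886
EV(C) = 0.12 × 300 + 0.4 × 440 + 0.2 × 170 + 0.28 × 1180 = 36 + 176 + 34 + 330.4 = 576.4
Overall = 0.1 × 796.9 + 0.6 × 886 + 0.3 × 576.4 = 79.69 + 531.6 + 172.92 = 784.21

784.21 points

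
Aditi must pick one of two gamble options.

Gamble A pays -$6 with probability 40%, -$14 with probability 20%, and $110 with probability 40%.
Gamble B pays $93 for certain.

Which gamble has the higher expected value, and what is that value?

Gamble A = 0.4 × (-6) + 0.2 × (-14) + 0.4 × 110 = -2.4 − 2.8 + 44 = 38.8
Gamble B: 93 (certain)

Gamble B ($93)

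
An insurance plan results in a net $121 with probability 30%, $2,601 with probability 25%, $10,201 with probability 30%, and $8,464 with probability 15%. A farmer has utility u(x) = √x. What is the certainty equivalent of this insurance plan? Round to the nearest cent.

$3,618.02

E[u] = 0.3·√121 + 0.25·√2601 + 0.3·√10201 + 0.15·√8464 = 0.3·11 + 0.25·51 + 0.3·101 + 0.15·92 = 60.15
CE = (60.15)² = 3618.0225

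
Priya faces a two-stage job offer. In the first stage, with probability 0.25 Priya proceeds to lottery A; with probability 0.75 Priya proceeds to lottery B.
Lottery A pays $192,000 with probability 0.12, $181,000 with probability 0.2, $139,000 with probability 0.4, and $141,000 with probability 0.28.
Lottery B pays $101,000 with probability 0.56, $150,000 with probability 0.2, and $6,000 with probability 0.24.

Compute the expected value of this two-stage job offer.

EV(A) = 0.12 × 192000 + 0.2 × 181000 + 0.4 × 139000 + 0.28 × 141000 = 23040 + 36200 + 55600 + 39480 = 154320
EV(B) = 0.56 × 101000 + 0.2 × 150000 + 0.24 × 6000 = 56560 + 30000 + 1440 = 88000
Overall = 0.25 × 154320 + 0.75 × 88000 = 38580 + 66000 = 104580

$104,580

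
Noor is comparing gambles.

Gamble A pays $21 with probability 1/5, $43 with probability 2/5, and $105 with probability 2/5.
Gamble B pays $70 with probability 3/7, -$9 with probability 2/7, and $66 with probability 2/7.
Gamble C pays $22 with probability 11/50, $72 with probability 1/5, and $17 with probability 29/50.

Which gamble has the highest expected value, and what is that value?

Gamble A ($63.40)

Gamble A = 1/5 × 21 + 2/5 × 43 + 2/5 × 105 = 4.2 + 17.2 + 42 = 63.4
Gamble B = 3/7 × 70 + 2/7 × (-9) + 2/7 × 66 = 30 − 2.5714 + 18.8571 = 46.2857
Gamble C = 11/50 × 22 + 1/5 × 72 + 29/50 × 17 = 4.84 + 14.4 + 9.86 = 29.1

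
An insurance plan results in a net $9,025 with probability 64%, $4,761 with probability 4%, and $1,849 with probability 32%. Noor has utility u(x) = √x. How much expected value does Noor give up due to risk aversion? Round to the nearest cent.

E[u] = 0.64·√9025 + 0.04·√4761 + 0.32·√1849 = 0.64·95 + 0.04·69 + 0.32·43 = 77.32
CE = (77.32)² = 5978.3824
Risk premium = EV − CE = 6558.12 − 5978.3824 = 579.7376

$579.74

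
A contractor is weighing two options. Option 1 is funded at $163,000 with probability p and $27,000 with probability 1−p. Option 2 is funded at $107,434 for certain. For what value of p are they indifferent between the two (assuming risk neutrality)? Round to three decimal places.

p·163000 + (1−p)·27000 = 107434
136000p + 27000 = 107434
p = (107434 − 27000) / 136000

p = 0.591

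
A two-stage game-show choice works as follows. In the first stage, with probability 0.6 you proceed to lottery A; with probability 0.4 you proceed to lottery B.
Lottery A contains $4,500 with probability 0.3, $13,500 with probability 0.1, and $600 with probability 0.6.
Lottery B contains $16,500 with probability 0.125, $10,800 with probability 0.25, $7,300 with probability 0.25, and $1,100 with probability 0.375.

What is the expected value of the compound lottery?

$4,636

EV(A) = 0.3 × 4500 + 0.1 × 13500 + 0.6 × 600 = 1350 + 1350 + 360 = 3060
EV(B) = 0.125 × 16500 + 0.25 × 10800 + 0.25 × 7300 + 0.375 × 1100 = 2062.5 + 2700 + 1825 + 412.5 = 7000
Overall = 0.6 × 3060 + 0.4 × 7000 = 1836 + 2800 = 4636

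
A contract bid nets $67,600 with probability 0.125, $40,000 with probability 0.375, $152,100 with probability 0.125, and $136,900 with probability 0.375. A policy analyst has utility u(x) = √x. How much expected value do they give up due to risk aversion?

E[u] = 0.125·√67600 + 0.375·√40000 + 0.125·√152100 + 0.375·√136900 = 0.125·260 + 0.375·200 + 0.125·390 + 0.375·370 = 295
CE = (295)² = 87025
Risk premium = EV − CE = 93800 − 87025 = 6775

$6,775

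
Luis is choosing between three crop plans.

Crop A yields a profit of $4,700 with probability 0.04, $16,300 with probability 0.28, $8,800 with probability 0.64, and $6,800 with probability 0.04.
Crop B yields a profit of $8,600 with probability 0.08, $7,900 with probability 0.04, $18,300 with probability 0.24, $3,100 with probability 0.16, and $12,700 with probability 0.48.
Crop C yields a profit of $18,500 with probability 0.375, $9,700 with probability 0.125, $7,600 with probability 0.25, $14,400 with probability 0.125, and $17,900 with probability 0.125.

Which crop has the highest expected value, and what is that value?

Crop A = 0.04 × 4700 + 0.28 × 16300 + 0.64 × 8800 + 0.04 × 6800 = 188 + 4564 + 5632 + 272 = 10656
Crop B = 0.08 × 8600 + 0.04 × 7900 + 0.24 × 18300 + 0.16 × 3100 + 0.48 × 12700 = 688 + 316 + 4392 + 496 + 6096 = 11988
Crop C = 0.375 × 18500 + 0.125 × 9700 + 0.25 × 7600 + 0.125 × 14400 + 0.125 × 17900 = 6937.5 + 1212.5 + 1900 + 1800 + 2237.5 = 14087.5

Crop C ($14,087.50)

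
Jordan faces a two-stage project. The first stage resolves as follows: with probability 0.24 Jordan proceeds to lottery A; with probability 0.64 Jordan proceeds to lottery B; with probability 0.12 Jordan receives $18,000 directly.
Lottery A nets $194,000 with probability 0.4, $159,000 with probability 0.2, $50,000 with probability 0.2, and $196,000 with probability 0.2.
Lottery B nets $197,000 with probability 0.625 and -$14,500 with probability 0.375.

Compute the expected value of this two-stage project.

$115,544

EV(A) = 0.4 × 194000 + 0.2 × 159000 + 0.2 × 50000 + 0.2 × 196000 = 77600 + 31800 + 10000 + 39200 = 158600
EV(B) = 0.625 × 197000 + 0.375 × (-14500) = 123125 − 5437.5 = 117687.5
Branch C: 18000 (certain)
Overall = 0.24 × 158600 + 0.64 × 117687.5 + 0.12 × 18000 = 38064 + 75320 + 2160 = 115544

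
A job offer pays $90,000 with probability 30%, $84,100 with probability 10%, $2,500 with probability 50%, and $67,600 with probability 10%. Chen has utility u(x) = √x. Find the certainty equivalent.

E[u] = 0.3·√90000 + 0.1·√84100 + 0.5·√2500 + 0.1·√67600 = 0.3·300 + 0.1·290 + 0.5·50 + 0.1·260 = 170
CE = (170)² = 28900

$28,900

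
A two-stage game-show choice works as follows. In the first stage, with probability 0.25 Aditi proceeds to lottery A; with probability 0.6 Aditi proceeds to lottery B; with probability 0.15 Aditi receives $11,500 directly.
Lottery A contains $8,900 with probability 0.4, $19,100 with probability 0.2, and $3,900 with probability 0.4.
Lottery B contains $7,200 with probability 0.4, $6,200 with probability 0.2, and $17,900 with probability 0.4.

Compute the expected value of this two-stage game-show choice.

EV(A) = 0.4 × 8900 + 0.2 × 19100 + 0.4 × 3900 = 3560 + 3820 + 1560 = 8940
EV(B) = 0.4 × 7200 + 0.2 × 6200 + 0.4 × 17900 = 2880 + 1240 + 7160 = 11280
Branch C: 11500 (certain)
Overall = 0.25 × 8940 + 0.6 × 11280 + 0.15 × 11500 = 2235 + 6768 + 1725 = 10728

$10,728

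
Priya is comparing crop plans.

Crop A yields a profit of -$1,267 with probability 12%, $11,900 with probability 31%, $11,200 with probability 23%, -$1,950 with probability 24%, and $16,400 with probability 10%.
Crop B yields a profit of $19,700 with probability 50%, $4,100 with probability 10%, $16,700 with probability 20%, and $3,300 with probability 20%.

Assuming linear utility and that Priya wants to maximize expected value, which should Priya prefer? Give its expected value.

Crop B ($14,260)

Crop A = 0.12 × (-1267) + 0.31 × 11900 + 0.23 × 11200 + 0.24 × (-1950) + 0.1 × 16400 = -152.04 + 3689 + 2576 − 468 + 1640 = 7284.96
Crop B = 0.5 × 19700 + 0.1 × 4100 + 0.2 × 16700 + 0.2 × 3300 = 9850 + 410 + 3340 + 660 = 14260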